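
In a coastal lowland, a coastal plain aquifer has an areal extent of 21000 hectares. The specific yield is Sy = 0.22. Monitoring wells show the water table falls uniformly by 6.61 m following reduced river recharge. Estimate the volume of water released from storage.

ΔV ≈ 3.05 × 10^8 m³

A = 21000 hectares = 2.1 × 10^8 m²
ΔV = Sy × A × Δh = 0.22 × 2.1 × 10^8 m² × 6.61 m = 3.054 × 10^8 m³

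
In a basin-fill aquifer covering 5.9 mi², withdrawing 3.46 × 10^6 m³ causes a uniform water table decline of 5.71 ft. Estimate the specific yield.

Sy ≈ 0.13

A = 5.9 mi² = 1.528 × 10^7 m²
Δh = 5.71 ft = 1.74 m
Sy = ΔV / (A × Δh) = 3.46 × 10^6 m³ / (1.528 × 10^7 m² × 1.74 m) = 0.1301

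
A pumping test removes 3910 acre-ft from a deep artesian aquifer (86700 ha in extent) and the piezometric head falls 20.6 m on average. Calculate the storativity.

A = 86700 ha = 8.67 × 10^8 m²
ΔV = 3910 acre-ft = 4.823 × 10^6 m³
S = ΔV / (A × Δh) = 4.823 × 10^6 m³ / (8.67 × 10^8 m² × 20.6 m) = 2.7 × 10^-4

S ≈ 2.7 × 10^-4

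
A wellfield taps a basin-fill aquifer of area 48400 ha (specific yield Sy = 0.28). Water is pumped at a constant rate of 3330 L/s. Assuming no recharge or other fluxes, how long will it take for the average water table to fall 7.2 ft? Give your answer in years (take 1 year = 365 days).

A = 48400 ha = 4.84 × 10^8 m²
Δh = 7.2 ft = 2.195 m
ΔV = Sy × A × Δh = 0.28 × 4.84 × 10^8 × 2.195 = 2.974 × 10^8 m³
Q = 3330 L/s = 2.877 × 10^5 m³/d
t = ΔV / Q = 2.974 × 10^8 m³ / 2.877 × 10^5 m³/d = 1034 d
t = 1034 d ≈ 2.832 years

t ≈ 2.83 years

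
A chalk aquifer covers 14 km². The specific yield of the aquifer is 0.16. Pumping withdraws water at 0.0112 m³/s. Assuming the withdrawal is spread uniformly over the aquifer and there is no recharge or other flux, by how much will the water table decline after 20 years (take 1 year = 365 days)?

Δh ≈ 3.15 m

A = 14 km² = 1.4 × 10^7 m²
Q = 0.0112 m³/s = 967.7 m³/d
t = 20 years = 7300 d
ΔV = Q × t = 967.7 m³/d × 7300 d = 7.064 × 10^6 m³
Δh = ΔV / (Sy × A) = 7.064 × 10^6 / (0.16 × 1.4 × 10^7) = 3.154 m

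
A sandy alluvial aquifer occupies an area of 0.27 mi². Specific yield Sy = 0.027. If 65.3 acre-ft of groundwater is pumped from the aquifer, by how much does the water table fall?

A = 0.27 mi² = 6.993 × 10^5 m²
ΔV = 65.3 acre-ft = 80550 m³
Δh = ΔV / (Sy × A) = 80550 m³ / (0.027 × 6.993 × 10^5 m²) = 4.266 m

Δh ≈ 4.27 m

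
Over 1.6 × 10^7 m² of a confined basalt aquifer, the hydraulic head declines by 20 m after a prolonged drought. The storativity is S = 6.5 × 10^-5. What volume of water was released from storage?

ΔV = S × A × Δh = 6.5 × 10^-5 × 1.6 × 10^7 m² × 20 m = 20800 m³

ΔV ≈ 20800 m³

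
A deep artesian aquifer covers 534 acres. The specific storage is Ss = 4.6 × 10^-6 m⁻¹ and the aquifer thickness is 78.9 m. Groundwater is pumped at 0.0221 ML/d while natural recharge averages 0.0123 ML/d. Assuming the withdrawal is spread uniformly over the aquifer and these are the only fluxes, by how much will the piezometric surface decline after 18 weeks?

Δh ≈ 1.57 m

S = Ss × b = 4.6 × 10^-6 m⁻¹ × 78.9 m = 3.629 × 10^-4
A = 534 acres = 2.161 × 10^6 m²
Net abstraction = 0.0221 − 0.0123 = 0.0098 ML/d
Q_net = 0.0098 ML/d = 9.8 m³/d
t = 18 weeks = 126 d
ΔV = Q × t = 9.8 m³/d × 126 d = 1235 m³
Δh = ΔV / (S × A) = 1235 / (3.629 × 10^-4 × 2.161 × 10^6) = 1.574 m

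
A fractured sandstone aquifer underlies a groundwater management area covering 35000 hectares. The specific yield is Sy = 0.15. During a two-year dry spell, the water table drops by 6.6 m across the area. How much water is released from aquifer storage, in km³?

ΔV ≈ 0.346 km³

A = 35000 hectares = 3.5 × 10^8 m²
ΔV = Sy × A × Δh = 0.15 × 3.5 × 10^8 m² × 6.6 m = 3.465 × 10^8 m³
ΔV = 3.465 × 10^8 m³ = 0.3465 km³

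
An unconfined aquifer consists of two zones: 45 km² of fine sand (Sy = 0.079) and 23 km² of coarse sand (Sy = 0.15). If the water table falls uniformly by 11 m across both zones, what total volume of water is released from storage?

ΔV ≈ 7.71 × 10^7 m³

A₁ = 45 km² = 4.5 × 10^7 m²; A₂ = 23 km² = 2.3 × 10^7 m²
ΔV₁ = 0.079 × 4.5 × 10^7 × 11 = 3.91 × 10^7 m³
ΔV₂ = 0.15 × 2.3 × 10^7 × 11 = 3.795 × 10^7 m³
ΔV = ΔV₁ + ΔV₂ = 7.705 × 10^7 m³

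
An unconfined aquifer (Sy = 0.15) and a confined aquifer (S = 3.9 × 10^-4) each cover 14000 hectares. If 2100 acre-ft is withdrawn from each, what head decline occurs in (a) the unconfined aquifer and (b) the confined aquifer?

Δh_u ≈ 0.123 m; Δh_c ≈ 47.4 m

A = 14000 hectares = 1.4 × 10^8 m²
ΔV = 2100 acre-ft = 2.59 × 10^6 m³
Unconfined: Δh_u = ΔV/(Sy·A) = 2.59 × 10^6/(0.15 × 1.4 × 10^8) = 0.1233 m
Confined: Δh_c = ΔV/(S·A) = 2.59 × 10^6/(3.9 × 10^-4 × 1.4 × 10^8) = 47.44 m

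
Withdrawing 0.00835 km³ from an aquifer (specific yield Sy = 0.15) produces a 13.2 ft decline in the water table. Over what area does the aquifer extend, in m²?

Δh = 13.2 ft = 4.023 m
ΔV = 0.00835 km³ = 8.35 × 10^6 m³
A = ΔV / (Sy × Δh) = 8.35 × 10^6 / (0.15 × 4.023) = 1.384 × 10^7 m²

A ≈ 1.38 × 10^7 m²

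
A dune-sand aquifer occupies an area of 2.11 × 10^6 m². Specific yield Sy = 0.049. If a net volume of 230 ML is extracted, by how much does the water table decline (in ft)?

Δh ≈ 7.3 ft

ΔV = 230 ML = 2.3 × 10^5 m³
Δh = ΔV / (Sy × A) = 2.3 × 10^5 m³ / (0.049 × 2.11 × 10^6 m²) = 2.225 m
Δh = 2.225 m = 7.299 ft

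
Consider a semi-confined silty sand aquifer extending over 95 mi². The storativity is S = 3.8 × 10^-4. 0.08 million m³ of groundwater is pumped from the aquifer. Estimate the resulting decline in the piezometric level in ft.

Δh ≈ 2.81 ft

A = 95 mi² = 2.46 × 10^8 m²
ΔV = 0.08 million m³ = 80000 m³
Δh = ΔV / (S × A) = 80000 m³ / (3.8 × 10^-4 × 2.46 × 10^8 m²) = 0.8556 m
Δh = 0.8556 m = 2.807 ft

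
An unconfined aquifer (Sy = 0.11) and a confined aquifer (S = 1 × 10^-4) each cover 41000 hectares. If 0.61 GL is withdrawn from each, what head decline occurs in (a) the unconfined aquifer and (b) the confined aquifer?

A = 41000 hectares = 4.1 × 10^8 m²
ΔV = 0.61 GL = 6.1 × 10^5 m³
Unconfined: Δh_u = ΔV/(Sy·A) = 6.1 × 10^5/(0.11 × 4.1 × 10^8) = 0.01353 m
Confined: Δh_c = ΔV/(S·A) = 6.1 × 10^5/(1 × 10^-4 × 4.1 × 10^8) = 14.88 m

Δh_u ≈ 0.0135 m; Δh_c ≈ 14.9 m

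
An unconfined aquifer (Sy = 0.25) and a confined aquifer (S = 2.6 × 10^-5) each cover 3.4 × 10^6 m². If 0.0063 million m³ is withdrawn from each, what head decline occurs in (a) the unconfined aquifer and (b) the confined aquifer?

ΔV = 0.0063 million m³ = 6300 m³
Unconfined: Δh_u = ΔV/(Sy·A) = 6300/(0.25 × 3.4 × 10^6) = 0.007412 m
Confined: Δh_c = ΔV/(S·A) = 6300/(2.6 × 10^-5 × 3.4 × 10^6) = 71.27 m

Δh_u ≈ 0.00741 m; Δh_c ≈ 71.3 m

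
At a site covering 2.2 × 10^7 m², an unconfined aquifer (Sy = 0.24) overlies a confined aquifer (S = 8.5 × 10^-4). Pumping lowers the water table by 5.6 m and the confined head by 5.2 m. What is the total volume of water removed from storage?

ΔV ≈ 2.97 × 10^7 m³

Unconfined: ΔV_u = Sy × A × Δh_u = 0.24 × 2.2 × 10^7 × 5.6 = 2.957 × 10^7 m³
Confined: ΔV_c = S × A × Δh_c = 8.5 × 10^-4 × 2.2 × 10^7 × 5.2 = 97240 m³
Total ΔV = 2.957 × 10^7 + 97240 = 2.967 × 10^7 m³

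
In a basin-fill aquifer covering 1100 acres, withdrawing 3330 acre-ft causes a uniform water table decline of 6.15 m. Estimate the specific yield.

A = 1100 acres = 4.452 × 10^6 m²
ΔV = 3330 acre-ft = 4.107 × 10^6 m³
Sy = ΔV / (A × Δh) = 4.107 × 10^6 m³ / (4.452 × 10^6 m² × 6.15 m) = 0.15

Sy ≈ 0.15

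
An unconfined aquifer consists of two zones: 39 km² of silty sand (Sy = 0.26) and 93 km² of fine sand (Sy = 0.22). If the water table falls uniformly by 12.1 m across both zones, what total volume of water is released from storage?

ΔV ≈ 3.7 × 10^8 m³

A₁ = 39 km² = 3.9 × 10^7 m²; A₂ = 93 km² = 9.3 × 10^7 m²
ΔV₁ = 0.26 × 3.9 × 10^7 × 12.1 = 1.227 × 10^8 m³
ΔV₂ = 0.22 × 9.3 × 10^7 × 12.1 = 2.476 × 10^8 m³
ΔV = ΔV₁ + ΔV₂ = 3.703 × 10^8 m³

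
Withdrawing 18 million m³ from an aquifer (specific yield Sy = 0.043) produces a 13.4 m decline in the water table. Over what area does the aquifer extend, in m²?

ΔV = 18 million m³ = 1.8 × 10^7 m³
A = ΔV / (Sy × Δh) = 1.8 × 10^7 / (0.043 × 13.4) = 3.124 × 10^7 m²

A ≈ 3.12 × 10^7 m²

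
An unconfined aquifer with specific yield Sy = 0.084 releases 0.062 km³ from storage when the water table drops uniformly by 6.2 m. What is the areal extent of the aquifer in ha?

A ≈ 11900 ha

ΔV = 0.062 km³ = 6.2 × 10^7 m³
A = ΔV / (Sy × Δh) = 6.2 × 10^7 / (0.084 × 6.2) = 1.19 × 10^8 m²
A = 1.19 × 10^8 m² = 11900 ha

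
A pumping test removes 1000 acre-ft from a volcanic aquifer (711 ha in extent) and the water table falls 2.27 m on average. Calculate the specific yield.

A = 711 ha = 7.11 × 10^6 m²
ΔV = 1000 acre-ft = 1.233 × 10^6 m³
Sy = ΔV / (A × Δh) = 1.233 × 10^6 m³ / (7.11 × 10^6 m² × 2.27 m) = 0.07643

Sy ≈ 0.076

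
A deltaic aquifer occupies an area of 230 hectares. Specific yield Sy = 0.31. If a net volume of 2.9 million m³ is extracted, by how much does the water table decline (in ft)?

Δh ≈ 13.3 ft

A = 230 hectares = 2.3 × 10^6 m²
ΔV = 2.9 million m³ = 2.9 × 10^6 m³
Δh = ΔV / (Sy × A) = 2.9 × 10^6 m³ / (0.31 × 2.3 × 10^6 m²) = 4.067 m
Δh = 4.067 m = 13.34 ft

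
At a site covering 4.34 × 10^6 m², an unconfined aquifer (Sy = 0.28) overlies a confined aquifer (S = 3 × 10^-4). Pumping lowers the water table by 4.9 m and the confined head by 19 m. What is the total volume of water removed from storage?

ΔV ≈ 5.98 × 10^6 m³

Unconfined: ΔV_u = Sy × A × Δh_u = 0.28 × 4.34 × 10^6 × 4.9 = 5.954 × 10^6 m³
Confined: ΔV_c = S × A × Δh_c = 3 × 10^-4 × 4.34 × 10^6 × 19 = 24740 m³
Total ΔV = 5.954 × 10^6 + 24740 = 5.979 × 10^6 m³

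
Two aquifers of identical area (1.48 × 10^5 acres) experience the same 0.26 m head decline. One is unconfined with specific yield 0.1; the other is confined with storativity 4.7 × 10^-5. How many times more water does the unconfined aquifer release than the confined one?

A = 1.48 × 10^5 acres = 5.989 × 10^8 m²
Unconfined: ΔV_u = Sy × A × Δh = 0.1 × 5.989 × 10^8 × 0.26 = 1.557 × 10^7 m³
Confined: ΔV_c = S × A × Δh = 4.7 × 10^-5 × 5.989 × 10^8 × 0.26 = 7319 m³
Ratio = ΔV_u / ΔV_c = Sy / S = 0.1 / 4.7 × 10^-5 = 2128

ΔV_u / ΔV_c ≈ 2130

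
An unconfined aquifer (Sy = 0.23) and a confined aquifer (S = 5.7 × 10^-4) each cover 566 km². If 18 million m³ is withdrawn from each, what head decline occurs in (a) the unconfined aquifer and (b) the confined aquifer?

Δh_u ≈ 0.138 m; Δh_c ≈ 55.8 m

A = 566 km² = 5.66 × 10^8 m²
ΔV = 18 million m³ = 1.8 × 10^7 m³
Unconfined: Δh_u = ΔV/(Sy·A) = 1.8 × 10^7/(0.23 × 5.66 × 10^8) = 0.1383 m
Confined: Δh_c = ΔV/(S·A) = 1.8 × 10^7/(5.7 × 10^-4 × 5.66 × 10^8) = 55.79 m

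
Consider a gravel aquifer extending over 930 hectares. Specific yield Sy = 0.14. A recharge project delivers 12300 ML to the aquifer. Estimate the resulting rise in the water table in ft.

A = 930 hectares = 9.3 × 10^6 m²
ΔV = 12300 ML = 1.23 × 10^7 m³
Δh = ΔV / (Sy × A) = 1.23 × 10^7 m³ / (0.14 × 9.3 × 10^6 m²) = 9.447 m
Δh = 9.447 m = 30.99 ft

Δh ≈ 31 ft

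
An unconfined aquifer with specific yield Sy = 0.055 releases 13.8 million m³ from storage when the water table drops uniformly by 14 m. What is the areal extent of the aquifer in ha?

A ≈ 1790 ha

ΔV = 13.8 million m³ = 1.38 × 10^7 m³
A = ΔV / (Sy × Δh) = 1.38 × 10^7 / (0.055 × 14) = 1.792 × 10^7 m²
A = 1.792 × 10^7 m² = 1792 ha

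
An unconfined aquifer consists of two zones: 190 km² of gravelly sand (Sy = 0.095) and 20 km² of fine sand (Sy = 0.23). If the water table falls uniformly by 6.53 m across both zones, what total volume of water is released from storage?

A₁ = 190 km² = 1.9 × 10^8 m²; A₂ = 20 km² = 2 × 10^7 m²
ΔV₁ = 0.095 × 1.9 × 10^8 × 6.53 = 1.179 × 10^8 m³
ΔV₂ = 0.23 × 2 × 10^7 × 6.53 = 3.004 × 10^7 m³
ΔV = ΔV₁ + ΔV₂ = 1.479 × 10^8 m³

ΔV ≈ 1.48 × 10^8 m³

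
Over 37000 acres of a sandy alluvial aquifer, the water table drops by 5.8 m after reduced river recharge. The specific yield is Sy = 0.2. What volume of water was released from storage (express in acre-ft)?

A = 37000 acres = 1.497 × 10^8 m²
ΔV = Sy × A × Δh = 0.2 × 1.497 × 10^8 m² × 5.8 m = 1.737 × 10^8 m³
ΔV = 1.737 × 10^8 m³ = 1.408 × 10^5 acre-ft

ΔV ≈ 1.41 × 10^5 acre-ft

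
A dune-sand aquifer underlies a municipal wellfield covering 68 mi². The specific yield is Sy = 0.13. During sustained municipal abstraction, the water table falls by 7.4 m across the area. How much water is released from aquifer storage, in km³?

A = 68 mi² = 1.761 × 10^8 m²
ΔV = Sy × A × Δh = 0.13 × 1.761 × 10^8 m² × 7.4 m = 1.694 × 10^8 m³
ΔV = 1.694 × 10^8 m³ = 0.1694 km³

ΔV ≈ 0.169 km³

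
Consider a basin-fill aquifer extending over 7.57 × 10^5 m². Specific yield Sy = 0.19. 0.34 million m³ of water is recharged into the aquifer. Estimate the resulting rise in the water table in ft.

Δh ≈ 7.76 ft

ΔV = 0.34 million m³ = 3.4 × 10^5 m³
Δh = ΔV / (Sy × A) = 3.4 × 10^5 m³ / (0.19 × 7.57 × 10^5 m²) = 2.364 m
Δh = 2.364 m = 7.756 ft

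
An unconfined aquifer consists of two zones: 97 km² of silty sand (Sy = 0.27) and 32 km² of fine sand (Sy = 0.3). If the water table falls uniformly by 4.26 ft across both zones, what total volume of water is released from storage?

A₁ = 97 km² = 9.7 × 10^7 m²; A₂ = 32 km² = 3.2 × 10^7 m²
Δh = 4.26 ft = 1.298 m
ΔV₁ = 0.27 × 9.7 × 10^7 × 1.298 = 3.401 × 10^7 m³
ΔV₂ = 0.3 × 3.2 × 10^7 × 1.298 = 1.247 × 10^7 m³
ΔV = ΔV₁ + ΔV₂ = 4.647 × 10^7 m³

ΔV ≈ 4.65 × 10^7 m³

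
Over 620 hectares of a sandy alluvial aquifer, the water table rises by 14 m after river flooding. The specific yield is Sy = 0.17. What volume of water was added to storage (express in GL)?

ΔV ≈ 14.8 GL

A = 620 hectares = 6.2 × 10^6 m²
ΔV = Sy × A × Δh = 0.17 × 6.2 × 10^6 m² × 14 m = 1.476 × 10^7 m³
ΔV = 1.476 × 10^7 m³ = 14.76 GL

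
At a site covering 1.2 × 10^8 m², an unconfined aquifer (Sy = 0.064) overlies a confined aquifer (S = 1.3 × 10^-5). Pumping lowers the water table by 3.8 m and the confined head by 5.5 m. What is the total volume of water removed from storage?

Unconfined: ΔV_u = Sy × A × Δh_u = 0.064 × 1.2 × 10^8 × 3.8 = 2.918 × 10^7 m³
Confined: ΔV_c = S × A × Δh_c = 1.3 × 10^-5 × 1.2 × 10^8 × 5.5 = 8580 m³
Total ΔV = 2.918 × 10^7 + 8580 = 2.919 × 10^7 m³

ΔV ≈ 2.92 × 10^7 m³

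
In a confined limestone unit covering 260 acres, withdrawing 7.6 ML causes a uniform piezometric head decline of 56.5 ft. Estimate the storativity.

S ≈ 4.2 × 10^-4

A = 260 acres = 1.052 × 10^6 m²
Δh = 56.5 ft = 17.22 m
ΔV = 7.6 ML = 7600 m³
S = ΔV / (A × Δh) = 7600 m³ / (1.052 × 10^6 m² × 17.22 m) = 4.194 × 10^-4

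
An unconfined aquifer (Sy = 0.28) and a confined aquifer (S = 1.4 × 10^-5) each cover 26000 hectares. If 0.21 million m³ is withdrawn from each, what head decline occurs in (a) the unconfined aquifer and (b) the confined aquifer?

Δh_u ≈ 0.00288 m; Δh_c ≈ 57.7 m

A = 26000 hectares = 2.6 × 10^8 m²
ΔV = 0.21 million m³ = 2.1 × 10^5 m³
Unconfined: Δh_u = ΔV/(Sy·A) = 2.1 × 10^5/(0.28 × 2.6 × 10^8) = 0.002885 m
Confined: Δh_c = ΔV/(S·A) = 2.1 × 10^5/(1.4 × 10^-5 × 2.6 × 10^8) = 57.69 m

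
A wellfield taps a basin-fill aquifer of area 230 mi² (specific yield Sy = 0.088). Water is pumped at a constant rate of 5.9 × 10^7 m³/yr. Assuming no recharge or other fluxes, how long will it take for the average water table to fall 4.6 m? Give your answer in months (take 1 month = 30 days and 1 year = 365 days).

t ≈ 49.7 months

A = 230 mi² = 5.957 × 10^8 m²
ΔV = Sy × A × Δh = 0.088 × 5.957 × 10^8 × 4.6 = 2.411 × 10^8 m³
Q = 5.9 × 10^7 m³/yr = 1.616 × 10^5 m³/d
t = ΔV / Q = 2.411 × 10^8 m³ / 1.616 × 10^5 m³/d = 1492 d
t = 1492 d ≈ 49.73 months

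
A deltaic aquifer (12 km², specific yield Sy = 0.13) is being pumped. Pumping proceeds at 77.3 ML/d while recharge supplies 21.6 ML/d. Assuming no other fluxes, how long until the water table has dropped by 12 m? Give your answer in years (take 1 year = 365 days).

t ≈ 0.921 years

A = 12 km² = 1.2 × 10^7 m²
ΔV = Sy × A × Δh = 0.13 × 1.2 × 10^7 × 12 = 1.872 × 10^7 m³
Net withdrawal = 77.3 − 21.6 = 55.7 ML/d = 55700 m³/d
t = ΔV / Q = 1.872 × 10^7 m³ / 55700 m³/d = 336.1 d
t = 336.1 d ≈ 0.9208 years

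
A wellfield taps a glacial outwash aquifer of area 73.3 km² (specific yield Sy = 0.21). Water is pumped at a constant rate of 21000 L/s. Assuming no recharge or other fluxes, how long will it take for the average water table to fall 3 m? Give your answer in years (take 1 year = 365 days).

A = 73.3 km² = 7.33 × 10^7 m²
ΔV = Sy × A × Δh = 0.21 × 7.33 × 10^7 × 3 = 4.618 × 10^7 m³
Q = 21000 L/s = 1.814 × 10^6 m³/d
t = ΔV / Q = 4.618 × 10^7 m³ / 1.814 × 10^6 m³/d = 25.45 d
t = 25.45 d ≈ 0.06973 years

t ≈ 0.0697 years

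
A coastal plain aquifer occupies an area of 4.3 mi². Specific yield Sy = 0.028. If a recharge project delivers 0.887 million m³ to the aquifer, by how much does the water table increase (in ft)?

Δh ≈ 9.33 ft

A = 4.3 mi² = 1.114 × 10^7 m²
ΔV = 0.887 million m³ = 8.87 × 10^5 m³
Δh = ΔV / (Sy × A) = 8.87 × 10^5 m³ / (0.028 × 1.114 × 10^7 m²) = 2.844 m
Δh = 2.844 m = 9.332 ft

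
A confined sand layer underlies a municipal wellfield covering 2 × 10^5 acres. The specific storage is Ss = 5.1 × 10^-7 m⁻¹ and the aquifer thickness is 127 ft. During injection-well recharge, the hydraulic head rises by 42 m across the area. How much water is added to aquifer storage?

b = 127 ft = 38.71 m
S = Ss × b = 5.1 × 10^-7 m⁻¹ × 38.71 m = 1.974 × 10^-5
A = 2 × 10^5 acres = 8.094 × 10^8 m²
ΔV = S × A × Δh = 1.974 × 10^-5 × 8.094 × 10^8 m² × 42 m = 6.711 × 10^5 m³

ΔV ≈ 6.71 × 10^5 m³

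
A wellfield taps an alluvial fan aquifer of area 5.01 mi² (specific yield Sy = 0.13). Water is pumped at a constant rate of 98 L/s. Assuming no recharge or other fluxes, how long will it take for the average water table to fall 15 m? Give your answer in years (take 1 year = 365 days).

A = 5.01 mi² = 1.298 × 10^7 m²
ΔV = Sy × A × Δh = 0.13 × 1.298 × 10^7 × 15 = 2.53 × 10^7 m³
Q = 98 L/s = 8467 m³/d
t = ΔV / Q = 2.53 × 10^7 m³ / 8467 m³/d = 2988 d
t = 2988 d ≈ 8.187 years

t ≈ 8.19 years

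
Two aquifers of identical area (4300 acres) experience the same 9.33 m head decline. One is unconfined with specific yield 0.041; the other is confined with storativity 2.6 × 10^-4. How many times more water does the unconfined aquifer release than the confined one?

ΔV_u / ΔV_c ≈ 158

A = 4300 acres = 1.74 × 10^7 m²
Unconfined: ΔV_u = Sy × A × Δh = 0.041 × 1.74 × 10^7 × 9.33 = 6.657 × 10^6 m³
Confined: ΔV_c = S × A × Δh = 2.6 × 10^-4 × 1.74 × 10^7 × 9.33 = 42210 m³
Ratio = ΔV_u / ΔV_c = Sy / S = 0.041 / 2.6 × 10^-4 = 157.7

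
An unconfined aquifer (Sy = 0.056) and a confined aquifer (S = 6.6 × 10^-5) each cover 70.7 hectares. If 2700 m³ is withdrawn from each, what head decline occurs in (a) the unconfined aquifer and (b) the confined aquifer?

A = 70.7 hectares = 7.07 × 10^5 m²
Unconfined: Δh_u = ΔV/(Sy·A) = 2700/(0.056 × 7.07 × 10^5) = 0.0682 m
Confined: Δh_c = ΔV/(S·A) = 2700/(6.6 × 10^-5 × 7.07 × 10^5) = 57.86 m

Δh_u ≈ 0.0682 m; Δh_c ≈ 57.9 m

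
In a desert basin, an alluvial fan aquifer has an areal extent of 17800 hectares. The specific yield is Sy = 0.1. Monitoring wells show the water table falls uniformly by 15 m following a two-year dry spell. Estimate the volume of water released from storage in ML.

ΔV ≈ 2.67 × 10^5 ML

A = 17800 hectares = 1.78 × 10^8 m²
ΔV = Sy × A × Δh = 0.1 × 1.78 × 10^8 m² × 15 m = 2.67 × 10^8 m³
ΔV = 2.67 × 10^8 m³ = 2.67 × 10^5 ML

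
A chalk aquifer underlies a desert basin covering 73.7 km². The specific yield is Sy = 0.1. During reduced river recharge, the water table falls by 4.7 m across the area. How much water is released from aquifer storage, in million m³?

ΔV ≈ 34.6 million m³

A = 73.7 km² = 7.37 × 10^7 m²
ΔV = Sy × A × Δh = 0.1 × 7.37 × 10^7 m² × 4.7 m = 3.464 × 10^7 m³
ΔV = 3.464 × 10^7 m³ = 34.64 million m³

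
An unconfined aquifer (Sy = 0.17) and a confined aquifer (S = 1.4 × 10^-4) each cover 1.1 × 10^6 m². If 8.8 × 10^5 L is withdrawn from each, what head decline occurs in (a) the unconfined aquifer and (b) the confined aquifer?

Δh_u ≈ 0.00471 m; Δh_c ≈ 5.71 m

ΔV = 8.8 × 10^5 L = 880 m³
Unconfined: Δh_u = ΔV/(Sy·A) = 880/(0.17 × 1.1 × 10^6) = 0.004706 m
Confined: Δh_c = ΔV/(S·A) = 880/(1.4 × 10^-4 × 1.1 × 10^6) = 5.714 m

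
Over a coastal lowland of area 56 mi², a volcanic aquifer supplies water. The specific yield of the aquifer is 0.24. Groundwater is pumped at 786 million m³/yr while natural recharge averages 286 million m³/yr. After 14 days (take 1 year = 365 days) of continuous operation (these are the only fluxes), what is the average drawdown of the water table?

Δh ≈ 0.551 m

A = 56 mi² = 1.45 × 10^8 m²
Net abstraction = 786 − 286 = 500 million m³/yr
Q_net = 500 million m³/yr = 1.37 × 10^6 m³/d
ΔV = Q × t = 1.37 × 10^6 m³/d × 14 d = 1.918 × 10^7 m³
Δh = ΔV / (Sy × A) = 1.918 × 10^7 / (0.24 × 1.45 × 10^8) = 0.5509 m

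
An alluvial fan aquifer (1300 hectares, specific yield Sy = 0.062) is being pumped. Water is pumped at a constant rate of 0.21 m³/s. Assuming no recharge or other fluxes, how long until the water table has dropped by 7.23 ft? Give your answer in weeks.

t ≈ 14 weeks

A = 1300 hectares = 1.3 × 10^7 m²
Δh = 7.23 ft = 2.204 m
ΔV = Sy × A × Δh = 0.062 × 1.3 × 10^7 × 2.204 = 1.776 × 10^6 m³
Q = 0.21 m³/s = 18140 m³/d
t = ΔV / Q = 1.776 × 10^6 m³ / 18140 m³/d = 97.89 d
t = 97.89 d ≈ 13.98 weeks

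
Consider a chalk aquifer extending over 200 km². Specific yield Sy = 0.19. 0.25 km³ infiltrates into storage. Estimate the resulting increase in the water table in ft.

A = 200 km² = 2 × 10^8 m²
ΔV = 0.25 km³ = 2.5 × 10^8 m³
Δh = ΔV / (Sy × A) = 2.5 × 10^8 m³ / (0.19 × 2 × 10^8 m²) = 6.579 m
Δh = 6.579 m = 21.58 ft

Δh ≈ 21.6 ft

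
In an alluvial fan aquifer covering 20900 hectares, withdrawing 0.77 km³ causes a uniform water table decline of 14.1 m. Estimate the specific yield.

Sy ≈ 0.26

A = 20900 hectares = 2.09 × 10^8 m²
ΔV = 0.77 km³ = 7.7 × 10^8 m³
Sy = ΔV / (A × Δh) = 7.7 × 10^8 m³ / (2.09 × 10^8 m² × 14.1 m) = 0.2613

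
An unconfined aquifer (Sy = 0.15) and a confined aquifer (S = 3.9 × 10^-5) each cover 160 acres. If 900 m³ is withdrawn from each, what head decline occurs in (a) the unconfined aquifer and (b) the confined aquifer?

A = 160 acres = 6.475 × 10^5 m²
Unconfined: Δh_u = ΔV/(Sy·A) = 900/(0.15 × 6.475 × 10^5) = 0.009266 m
Confined: Δh_c = ΔV/(S·A) = 900/(3.9 × 10^-5 × 6.475 × 10^5) = 35.64 m

Δh_u ≈ 0.00927 m; Δh_c ≈ 35.6 m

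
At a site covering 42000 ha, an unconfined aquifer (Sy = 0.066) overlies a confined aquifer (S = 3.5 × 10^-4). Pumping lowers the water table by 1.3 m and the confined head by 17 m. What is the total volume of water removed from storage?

A = 42000 ha = 4.2 × 10^8 m²
Unconfined: ΔV_u = Sy × A × Δh_u = 0.066 × 4.2 × 10^8 × 1.3 = 3.604 × 10^7 m³
Confined: ΔV_c = S × A × Δh_c = 3.5 × 10^-4 × 4.2 × 10^8 × 17 = 2.499 × 10^6 m³
Total ΔV = 3.604 × 10^7 + 2.499 × 10^6 = 3.853 × 10^7 m³

ΔV ≈ 3.85 × 10^7 m³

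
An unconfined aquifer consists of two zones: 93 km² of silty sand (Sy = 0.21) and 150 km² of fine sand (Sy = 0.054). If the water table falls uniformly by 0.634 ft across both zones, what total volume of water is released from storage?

A₁ = 93 km² = 9.3 × 10^7 m²; A₂ = 150 km² = 1.5 × 10^8 m²
Δh = 0.634 ft = 0.1932 m
ΔV₁ = 0.21 × 9.3 × 10^7 × 0.1932 = 3.774 × 10^6 m³
ΔV₂ = 0.054 × 1.5 × 10^8 × 0.1932 = 1.565 × 10^6 m³
ΔV = ΔV₁ + ΔV₂ = 5.339 × 10^6 m³

ΔV ≈ 5.34 × 10^6 m³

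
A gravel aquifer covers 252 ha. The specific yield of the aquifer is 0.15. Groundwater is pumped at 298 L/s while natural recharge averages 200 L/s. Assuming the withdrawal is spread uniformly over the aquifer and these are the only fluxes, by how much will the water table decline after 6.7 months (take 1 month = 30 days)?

A = 252 ha = 2.52 × 10^6 m²
Net abstraction = 298 − 200 = 98 L/s
Q_net = 98 L/s = 8467 m³/d
t = 6.7 months = 201 d
ΔV = Q × t = 8467 m³/d × 201 d = 1.702 × 10^6 m³
Δh = ΔV / (Sy × A) = 1.702 × 10^6 / (0.15 × 2.52 × 10^6) = 4.502 m

Δh ≈ 4.5 m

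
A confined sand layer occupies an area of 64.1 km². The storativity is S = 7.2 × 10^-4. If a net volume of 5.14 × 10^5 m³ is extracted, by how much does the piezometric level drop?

Δh ≈ 11.1 m

A = 64.1 km² = 6.41 × 10^7 m²
Δh = ΔV / (S × A) = 5.14 × 10^5 m³ / (7.2 × 10^-4 × 6.41 × 10^7 m²) = 11.14 m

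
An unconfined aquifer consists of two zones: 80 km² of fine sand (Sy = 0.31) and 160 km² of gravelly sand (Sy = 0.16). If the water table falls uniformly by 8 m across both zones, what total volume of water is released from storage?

A₁ = 80 km² = 8 × 10^7 m²; A₂ = 160 km² = 1.6 × 10^8 m²
ΔV₁ = 0.31 × 8 × 10^7 × 8 = 1.984 × 10^8 m³
ΔV₂ = 0.16 × 1.6 × 10^8 × 8 = 2.048 × 10^8 m³
ΔV = ΔV₁ + ΔV₂ = 4.032 × 10^8 m³

ΔV ≈ 4.03 × 10^8 m³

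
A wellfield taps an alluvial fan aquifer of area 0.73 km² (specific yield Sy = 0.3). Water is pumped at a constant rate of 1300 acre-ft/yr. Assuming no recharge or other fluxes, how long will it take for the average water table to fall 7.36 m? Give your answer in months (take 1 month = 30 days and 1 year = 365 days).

t ≈ 12.2 months

A = 0.73 km² = 7.3 × 10^5 m²
ΔV = Sy × A × Δh = 0.3 × 7.3 × 10^5 × 7.36 = 1.612 × 10^6 m³
Q = 1300 acre-ft/yr = 4393 m³/d
t = ΔV / Q = 1.612 × 10^6 m³ / 4393 m³/d = 366.9 d
t = 366.9 d ≈ 12.23 months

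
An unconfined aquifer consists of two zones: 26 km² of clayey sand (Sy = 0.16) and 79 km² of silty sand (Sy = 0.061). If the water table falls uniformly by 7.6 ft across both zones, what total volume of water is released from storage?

ΔV ≈ 2.08 × 10^7 m³

A₁ = 26 km² = 2.6 × 10^7 m²; A₂ = 79 km² = 7.9 × 10^7 m²
Δh = 7.6 ft = 2.316 m
ΔV₁ = 0.16 × 2.6 × 10^7 × 2.316 = 9.637 × 10^6 m³
ΔV₂ = 0.061 × 7.9 × 10^7 × 2.316 = 1.116 × 10^7 m³
ΔV = ΔV₁ + ΔV₂ = 2.08 × 10^7 m³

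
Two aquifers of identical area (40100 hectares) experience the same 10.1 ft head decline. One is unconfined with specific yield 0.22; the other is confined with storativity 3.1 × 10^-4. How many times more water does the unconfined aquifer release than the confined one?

ΔV_u / ΔV_c ≈ 710

A = 40100 hectares = 4.01 × 10^8 m²
Δh = 10.1 ft = 3.078 m
Unconfined: ΔV_u = Sy × A × Δh = 0.22 × 4.01 × 10^8 × 3.078 = 2.716 × 10^8 m³
Confined: ΔV_c = S × A × Δh = 3.1 × 10^-4 × 4.01 × 10^8 × 3.078 = 3.827 × 10^5 m³
Ratio = ΔV_u / ΔV_c = Sy / S = 0.22 / 3.1 × 10^-4 = 709.7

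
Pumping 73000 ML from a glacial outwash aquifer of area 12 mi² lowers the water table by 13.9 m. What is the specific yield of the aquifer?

Sy ≈ 0.17

A = 12 mi² = 3.108 × 10^7 m²
ΔV = 73000 ML = 7.3 × 10^7 m³
Sy = ΔV / (A × Δh) = 7.3 × 10^7 m³ / (3.108 × 10^7 m² × 13.9 m) = 0.169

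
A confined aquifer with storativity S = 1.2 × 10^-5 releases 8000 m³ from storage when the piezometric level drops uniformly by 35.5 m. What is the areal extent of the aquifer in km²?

A ≈ 18.8 km²

A = ΔV / (S × Δh) = 8000 / (1.2 × 10^-5 × 35.5) = 1.878 × 10^7 m²
A = 1.878 × 10^7 m² = 18.78 km²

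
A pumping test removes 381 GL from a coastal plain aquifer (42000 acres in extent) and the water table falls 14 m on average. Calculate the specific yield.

Sy ≈ 0.16

A = 42000 acres = 1.7 × 10^8 m²
ΔV = 381 GL = 3.81 × 10^8 m³
Sy = ΔV / (A × Δh) = 3.81 × 10^8 m³ / (1.7 × 10^8 m² × 14 m) = 0.1601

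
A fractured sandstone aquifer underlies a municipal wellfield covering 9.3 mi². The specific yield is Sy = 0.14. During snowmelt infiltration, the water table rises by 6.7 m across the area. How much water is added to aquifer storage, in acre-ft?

A = 9.3 mi² = 2.409 × 10^7 m²
ΔV = Sy × A × Δh = 0.14 × 2.409 × 10^7 m² × 6.7 m = 2.259 × 10^7 m³
ΔV = 2.259 × 10^7 m³ = 18320 acre-ft

ΔV ≈ 18300 acre-ft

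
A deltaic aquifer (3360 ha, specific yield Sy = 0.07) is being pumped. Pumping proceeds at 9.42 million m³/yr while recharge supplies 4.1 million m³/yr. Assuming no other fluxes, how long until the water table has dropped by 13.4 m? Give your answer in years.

A = 3360 ha = 3.36 × 10^7 m²
ΔV = Sy × A × Δh = 0.07 × 3.36 × 10^7 × 13.4 = 3.152 × 10^7 m³
Net withdrawal = 9.42 − 4.1 = 5.32 million m³/yr = 14580 m³/d
t = ΔV / Q = 3.152 × 10^7 m³ / 14580 m³/d = 2162 d
t = 2162 d ≈ 5.924 years

t ≈ 5.92 years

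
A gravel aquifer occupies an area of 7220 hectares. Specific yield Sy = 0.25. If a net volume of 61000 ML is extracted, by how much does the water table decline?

A = 7220 hectares = 7.22 × 10^7 m²
ΔV = 61000 ML = 6.1 × 10^7 m³
Δh = ΔV / (Sy × A) = 6.1 × 10^7 m³ / (0.25 × 7.22 × 10^7 m²) = 3.38 m

Δh ≈ 3.38 m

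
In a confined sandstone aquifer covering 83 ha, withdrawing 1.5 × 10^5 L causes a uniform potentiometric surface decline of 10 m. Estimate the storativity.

A = 83 ha = 8.3 × 10^5 m²
ΔV = 1.5 × 10^5 L = 150 m³
S = ΔV / (A × Δh) = 150 m³ / (8.3 × 10^5 m² × 10 m) = 1.807 × 10^-5

S ≈ 1.8 × 10^-5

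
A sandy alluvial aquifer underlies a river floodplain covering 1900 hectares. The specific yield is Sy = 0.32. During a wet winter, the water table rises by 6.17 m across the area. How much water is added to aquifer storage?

ΔV ≈ 3.75 × 10^7 m³

A = 1900 hectares = 1.9 × 10^7 m²
ΔV = Sy × A × Δh = 0.32 × 1.9 × 10^7 m² × 6.17 m = 3.751 × 10^7 m³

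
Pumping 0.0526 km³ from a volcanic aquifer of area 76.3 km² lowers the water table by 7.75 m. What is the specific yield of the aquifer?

A = 76.3 km² = 7.63 × 10^7 m²
ΔV = 0.0526 km³ = 5.26 × 10^7 m³
Sy = ΔV / (A × Δh) = 5.26 × 10^7 m³ / (7.63 × 10^7 m² × 7.75 m) = 0.08895

Sy ≈ 0.089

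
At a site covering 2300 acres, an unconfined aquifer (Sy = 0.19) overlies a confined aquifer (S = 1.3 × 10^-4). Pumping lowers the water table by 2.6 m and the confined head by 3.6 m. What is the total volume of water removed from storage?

ΔV ≈ 4.6 × 10^6 m³

A = 2300 acres = 9.308 × 10^6 m²
Unconfined: ΔV_u = Sy × A × Δh_u = 0.19 × 9.308 × 10^6 × 2.6 = 4.598 × 10^6 m³
Confined: ΔV_c = S × A × Δh_c = 1.3 × 10^-4 × 9.308 × 10^6 × 3.6 = 4356 m³
Total ΔV = 4.598 × 10^6 + 4356 = 4.602 × 10^6 m³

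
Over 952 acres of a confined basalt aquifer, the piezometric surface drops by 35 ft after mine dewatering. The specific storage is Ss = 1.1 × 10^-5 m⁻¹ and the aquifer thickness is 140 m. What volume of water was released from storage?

S = Ss × b = 1.1 × 10^-5 m⁻¹ × 140 m = 1.54 × 10^-3
A = 952 acres = 3.853 × 10^6 m²
Δh = 35 ft = 10.67 m
ΔV = S × A × Δh = 0.00154 × 3.853 × 10^6 m² × 10.67 m = 63290 m³

ΔV ≈ 63300 m³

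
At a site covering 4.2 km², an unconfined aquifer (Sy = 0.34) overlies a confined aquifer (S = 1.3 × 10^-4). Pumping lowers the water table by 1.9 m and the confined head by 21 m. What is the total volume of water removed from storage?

A = 4.2 km² = 4.2 × 10^6 m²
Unconfined: ΔV_u = Sy × A × Δh_u = 0.34 × 4.2 × 10^6 × 1.9 = 2.713 × 10^6 m³
Confined: ΔV_c = S × A × Δh_c = 1.3 × 10^-4 × 4.2 × 10^6 × 21 = 11470 m³
Total ΔV = 2.713 × 10^6 + 11470 = 2.725 × 10^6 m³

ΔV ≈ 2.72 × 10^6 m³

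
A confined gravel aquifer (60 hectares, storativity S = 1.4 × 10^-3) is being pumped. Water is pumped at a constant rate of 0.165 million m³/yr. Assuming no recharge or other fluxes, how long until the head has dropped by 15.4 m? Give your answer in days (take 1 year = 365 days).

t ≈ 28.6 days

A = 60 hectares = 6 × 10^5 m²
ΔV = S × A × Δh = 0.0014 × 6 × 10^5 × 15.4 = 12940 m³
Q = 0.165 million m³/yr = 452.1 m³/d
t = ΔV / Q = 12940 m³ / 452.1 m³/d = 28.62 d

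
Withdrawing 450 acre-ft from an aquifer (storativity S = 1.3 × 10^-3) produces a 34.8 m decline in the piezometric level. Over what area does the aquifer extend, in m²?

A ≈ 1.23 × 10^7 m²

ΔV = 450 acre-ft = 5.551 × 10^5 m³
A = ΔV / (S × Δh) = 5.551 × 10^5 / (0.0013 × 34.8) = 1.227 × 10^7 m²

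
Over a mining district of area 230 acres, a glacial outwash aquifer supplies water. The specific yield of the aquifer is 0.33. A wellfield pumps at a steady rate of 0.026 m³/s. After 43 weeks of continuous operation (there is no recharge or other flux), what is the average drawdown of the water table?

Δh ≈ 2.2 m

A = 230 acres = 9.308 × 10^5 m²
Q = 0.026 m³/s = 2246 m³/d
t = 43 weeks = 301 d
ΔV = Q × t = 2246 m³/d × 301 d = 6.762 × 10^5 m³
Δh = ΔV / (Sy × A) = 6.762 × 10^5 / (0.33 × 9.308 × 10^5) = 2.201 m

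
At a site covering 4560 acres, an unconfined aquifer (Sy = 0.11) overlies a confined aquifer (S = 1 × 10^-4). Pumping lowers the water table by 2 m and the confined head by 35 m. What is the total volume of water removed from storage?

A = 4560 acres = 1.845 × 10^7 m²
Unconfined: ΔV_u = Sy × A × Δh_u = 0.11 × 1.845 × 10^7 × 2 = 4.06 × 10^6 m³
Confined: ΔV_c = S × A × Δh_c = 1 × 10^-4 × 1.845 × 10^7 × 35 = 64590 m³
Total ΔV = 4.06 × 10^6 + 64590 = 4.124 × 10^6 m³

ΔV ≈ 4.12 × 10^6 m³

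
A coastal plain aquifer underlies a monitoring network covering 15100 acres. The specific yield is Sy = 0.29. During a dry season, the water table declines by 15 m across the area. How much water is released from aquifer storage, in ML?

A = 15100 acres = 6.111 × 10^7 m²
ΔV = Sy × A × Δh = 0.29 × 6.111 × 10^7 m² × 15 m = 2.658 × 10^8 m³
ΔV = 2.658 × 10^8 m³ = 2.658 × 10^5 ML

ΔV ≈ 2.66 × 10^5 ML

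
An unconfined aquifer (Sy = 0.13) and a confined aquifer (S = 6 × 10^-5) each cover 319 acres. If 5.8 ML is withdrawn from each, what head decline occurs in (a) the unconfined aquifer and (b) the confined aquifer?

A = 319 acres = 1.291 × 10^6 m²
ΔV = 5.8 ML = 5800 m³
Unconfined: Δh_u = ΔV/(Sy·A) = 5800/(0.13 × 1.291 × 10^6) = 0.03456 m
Confined: Δh_c = ΔV/(S·A) = 5800/(6 × 10^-5 × 1.291 × 10^6) = 74.88 m

Δh_u ≈ 0.0346 m; Δh_c ≈ 74.9 m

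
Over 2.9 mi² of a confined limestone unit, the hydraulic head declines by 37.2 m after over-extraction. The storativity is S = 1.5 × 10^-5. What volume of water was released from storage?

ΔV ≈ 4190 m³

A = 2.9 mi² = 7.511 × 10^6 m²
ΔV = S × A × Δh = 1.5 × 10^-5 × 7.511 × 10^6 m² × 37.2 m = 4191 m³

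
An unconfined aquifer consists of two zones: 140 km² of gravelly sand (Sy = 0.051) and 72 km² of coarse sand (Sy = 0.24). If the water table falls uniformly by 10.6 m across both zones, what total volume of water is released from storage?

A₁ = 140 km² = 1.4 × 10^8 m²; A₂ = 72 km² = 7.2 × 10^7 m²
ΔV₁ = 0.051 × 1.4 × 10^8 × 10.6 = 7.568 × 10^7 m³
ΔV₂ = 0.24 × 7.2 × 10^7 × 10.6 = 1.832 × 10^8 m³
ΔV = ΔV₁ + ΔV₂ = 2.589 × 10^8 m³

ΔV ≈ 2.59 × 10^8 m³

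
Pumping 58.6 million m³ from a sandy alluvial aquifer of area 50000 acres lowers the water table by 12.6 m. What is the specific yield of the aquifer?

A = 50000 acres = 2.023 × 10^8 m²
ΔV = 58.6 million m³ = 5.86 × 10^7 m³
Sy = ΔV / (A × Δh) = 5.86 × 10^7 m³ / (2.023 × 10^8 m² × 12.6 m) = 0.02298

Sy ≈ 0.023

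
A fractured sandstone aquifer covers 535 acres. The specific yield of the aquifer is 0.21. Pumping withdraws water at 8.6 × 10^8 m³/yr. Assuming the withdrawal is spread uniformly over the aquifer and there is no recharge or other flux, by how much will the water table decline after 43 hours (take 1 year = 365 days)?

A = 535 acres = 2.165 × 10^6 m²
Q = 8.6 × 10^8 m³/yr = 2.356 × 10^6 m³/d
t = 43 hours = 1.792 d
ΔV = Q × t = 2.356 × 10^6 m³/d × 1.792 d = 4.221 × 10^6 m³
Δh = ΔV / (Sy × A) = 4.221 × 10^6 / (0.21 × 2.165 × 10^6) = 9.285 m

Δh ≈ 9.28 m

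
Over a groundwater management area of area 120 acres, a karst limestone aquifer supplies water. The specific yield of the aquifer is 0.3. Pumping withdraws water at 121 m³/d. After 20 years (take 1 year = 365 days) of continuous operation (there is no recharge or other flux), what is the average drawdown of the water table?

A = 120 acres = 4.856 × 10^5 m²
t = 20 years = 7300 d
ΔV = Q × t = 121 m³/d × 7300 d = 8.833 × 10^5 m³
Δh = ΔV / (Sy × A) = 8.833 × 10^5 / (0.3 × 4.856 × 10^5) = 6.063 m

Δh ≈ 6.06 m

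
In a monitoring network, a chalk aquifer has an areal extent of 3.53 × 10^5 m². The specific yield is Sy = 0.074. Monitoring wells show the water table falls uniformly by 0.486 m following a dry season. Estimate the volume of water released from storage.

ΔV ≈ 12700 m³

ΔV = Sy × A × Δh = 0.074 × 3.53 × 10^5 m² × 0.486 m = 12700 m³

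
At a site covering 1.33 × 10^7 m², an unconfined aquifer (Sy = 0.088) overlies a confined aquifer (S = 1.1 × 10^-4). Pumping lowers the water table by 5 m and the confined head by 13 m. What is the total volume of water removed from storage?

ΔV ≈ 5.87 × 10^6 m³

Unconfined: ΔV_u = Sy × A × Δh_u = 0.088 × 1.33 × 10^7 × 5 = 5.852 × 10^6 m³
Confined: ΔV_c = S × A × Δh_c = 1.1 × 10^-4 × 1.33 × 10^7 × 13 = 19020 m³
Total ΔV = 5.852 × 10^6 + 19020 = 5.871 × 10^6 m³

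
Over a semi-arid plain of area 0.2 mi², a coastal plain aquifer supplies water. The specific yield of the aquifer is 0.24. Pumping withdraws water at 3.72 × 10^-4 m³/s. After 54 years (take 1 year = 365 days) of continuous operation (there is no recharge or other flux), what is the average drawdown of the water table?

Δh ≈ 5.1 m

A = 0.2 mi² = 5.18 × 10^5 m²
Q = 3.72 × 10^-4 m³/s = 32.14 m³/d
t = 54 years = 19710 d
ΔV = Q × t = 32.14 m³/d × 19710 d = 6.335 × 10^5 m³
Δh = ΔV / (Sy × A) = 6.335 × 10^5 / (0.24 × 5.18 × 10^5) = 5.096 m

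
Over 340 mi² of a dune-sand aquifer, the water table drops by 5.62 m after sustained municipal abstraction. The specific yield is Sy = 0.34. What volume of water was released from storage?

A = 340 mi² = 8.806 × 10^8 m²
ΔV = Sy × A × Δh = 0.34 × 8.806 × 10^8 m² × 5.62 m = 1.683 × 10^9 m³

ΔV ≈ 1.68 × 10^9 m³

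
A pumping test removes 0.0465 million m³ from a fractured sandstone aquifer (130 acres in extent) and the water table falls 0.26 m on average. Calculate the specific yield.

A = 130 acres = 5.261 × 10^5 m²
ΔV = 0.0465 million m³ = 46500 m³
Sy = ΔV / (A × Δh) = 46500 m³ / (5.261 × 10^5 m² × 0.26 m) = 0.34

Sy ≈ 0.34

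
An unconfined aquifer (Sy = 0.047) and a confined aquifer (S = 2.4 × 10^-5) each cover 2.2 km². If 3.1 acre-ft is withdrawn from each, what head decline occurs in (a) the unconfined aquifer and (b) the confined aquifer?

A = 2.2 km² = 2.2 × 10^6 m²
ΔV = 3.1 acre-ft = 3824 m³
Unconfined: Δh_u = ΔV/(Sy·A) = 3824/(0.047 × 2.2 × 10^6) = 0.03698 m
Confined: Δh_c = ΔV/(S·A) = 3824/(2.4 × 10^-5 × 2.2 × 10^6) = 72.42 m

Δh_u ≈ 0.037 m; Δh_c ≈ 72.4 m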